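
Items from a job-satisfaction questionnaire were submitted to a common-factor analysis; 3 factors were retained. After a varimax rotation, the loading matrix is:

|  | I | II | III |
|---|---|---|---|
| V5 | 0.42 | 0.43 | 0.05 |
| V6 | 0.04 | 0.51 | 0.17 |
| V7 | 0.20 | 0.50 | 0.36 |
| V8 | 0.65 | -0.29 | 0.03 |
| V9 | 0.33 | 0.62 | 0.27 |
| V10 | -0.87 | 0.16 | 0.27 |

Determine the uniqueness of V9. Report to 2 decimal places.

0.43

h² = 0.33² + 0.62² + 0.27² = 0.1089 + 0.3844 + 0.0729 = 0.5662
Uniqueness u² = 1 − h² = 1 − 0.5662 = 0.4338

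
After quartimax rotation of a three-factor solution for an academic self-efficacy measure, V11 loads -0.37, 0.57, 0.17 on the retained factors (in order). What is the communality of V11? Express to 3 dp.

h² = (-0.37)² + 0.57² + 0.17² = 0.1369 + 0.3249 + 0.0289 = 0.4907

0.491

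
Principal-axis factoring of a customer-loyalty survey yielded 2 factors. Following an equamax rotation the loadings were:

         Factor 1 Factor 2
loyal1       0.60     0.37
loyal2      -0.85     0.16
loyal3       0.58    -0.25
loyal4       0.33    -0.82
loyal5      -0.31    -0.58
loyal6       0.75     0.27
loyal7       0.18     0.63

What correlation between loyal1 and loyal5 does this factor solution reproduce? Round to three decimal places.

r̂ = Σ λ_i·λ_j across factors = (0.60)(-0.31) + (0.37)(-0.58)
  = -0.1860 -0.2146 = -0.4006

-0.401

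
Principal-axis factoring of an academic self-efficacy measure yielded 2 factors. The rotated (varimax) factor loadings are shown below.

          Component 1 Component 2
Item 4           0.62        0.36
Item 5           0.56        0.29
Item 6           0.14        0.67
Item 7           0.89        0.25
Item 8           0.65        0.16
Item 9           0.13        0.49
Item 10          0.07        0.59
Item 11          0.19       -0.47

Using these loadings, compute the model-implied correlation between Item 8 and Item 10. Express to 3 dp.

0.140

r̂ = Σ λ_i·λ_j across factors = (0.65)(0.07) + (0.16)(0.59)
  = +0.0455 +0.0944 = 0.1399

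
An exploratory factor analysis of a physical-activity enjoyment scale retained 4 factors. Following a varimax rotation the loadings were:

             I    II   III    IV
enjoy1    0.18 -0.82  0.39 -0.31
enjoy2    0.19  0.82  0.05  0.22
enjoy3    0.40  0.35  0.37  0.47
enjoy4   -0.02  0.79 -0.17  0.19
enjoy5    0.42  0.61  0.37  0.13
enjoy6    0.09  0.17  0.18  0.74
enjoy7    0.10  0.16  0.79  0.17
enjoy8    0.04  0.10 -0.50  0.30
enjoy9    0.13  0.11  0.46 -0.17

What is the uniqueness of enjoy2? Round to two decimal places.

h² = 0.19² + 0.82² + 0.05² + 0.22² = 0.0361 + 0.6724 + 0.0025 + 0.0484 = 0.7594
Uniqueness u² = 1 − h² = 1 − 0.7594 = 0.2406

0.24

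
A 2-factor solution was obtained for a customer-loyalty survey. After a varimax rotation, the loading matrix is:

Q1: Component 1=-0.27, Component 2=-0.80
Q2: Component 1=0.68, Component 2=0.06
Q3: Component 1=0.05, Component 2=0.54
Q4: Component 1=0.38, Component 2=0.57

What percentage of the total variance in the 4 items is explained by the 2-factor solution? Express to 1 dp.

48.6%

Communalities: 0.7129, 0.4660, 0.2941, 0.4693; Σh² = 1.9423.
Total variance with 4 standardized items is 4, so the solution explains 1.9423/4 = 0.4856 = 48.56%.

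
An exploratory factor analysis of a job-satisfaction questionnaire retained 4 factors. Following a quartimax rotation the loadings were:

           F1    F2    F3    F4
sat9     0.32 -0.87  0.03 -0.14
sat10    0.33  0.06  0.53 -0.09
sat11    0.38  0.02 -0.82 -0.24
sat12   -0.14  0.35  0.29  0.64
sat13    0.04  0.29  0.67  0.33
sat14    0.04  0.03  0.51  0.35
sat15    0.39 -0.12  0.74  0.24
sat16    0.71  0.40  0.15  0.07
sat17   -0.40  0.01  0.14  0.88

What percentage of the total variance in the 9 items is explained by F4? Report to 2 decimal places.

17.37%

SS loadings for F4 = (-0.14)² + (-0.09)² + (-0.24)² + 0.64² + 0.33² + 0.35² + 0.24² + 0.07² + 0.88² = 1.5632
With 9 standardized items, total variance = 9. Proportion = 1.5632/9 = 0.1737 → 17.37%.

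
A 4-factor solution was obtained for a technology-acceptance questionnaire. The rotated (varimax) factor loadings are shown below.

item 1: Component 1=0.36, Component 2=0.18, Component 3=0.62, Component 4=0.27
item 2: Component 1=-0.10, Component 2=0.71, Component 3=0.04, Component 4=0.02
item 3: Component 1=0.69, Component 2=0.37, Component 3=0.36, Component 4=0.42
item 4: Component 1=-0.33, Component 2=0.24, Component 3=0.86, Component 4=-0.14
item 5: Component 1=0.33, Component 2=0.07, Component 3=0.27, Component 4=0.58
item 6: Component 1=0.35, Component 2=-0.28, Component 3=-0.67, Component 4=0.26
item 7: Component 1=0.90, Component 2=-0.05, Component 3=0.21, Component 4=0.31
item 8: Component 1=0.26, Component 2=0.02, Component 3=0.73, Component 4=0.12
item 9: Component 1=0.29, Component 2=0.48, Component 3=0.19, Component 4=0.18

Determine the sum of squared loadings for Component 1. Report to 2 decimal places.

SS loadings for Component 1 = 0.36² + (-0.10)² + 0.69² + (-0.33)² + 0.33² + 0.35² + 0.90² + 0.26² + 0.29² = 0.1296 + 0.0100 + 0.4761 + 0.1089 + 0.1089 + 0.1225 + 0.8100 + 0.0676 + 0.0841 = 1.9177

1.92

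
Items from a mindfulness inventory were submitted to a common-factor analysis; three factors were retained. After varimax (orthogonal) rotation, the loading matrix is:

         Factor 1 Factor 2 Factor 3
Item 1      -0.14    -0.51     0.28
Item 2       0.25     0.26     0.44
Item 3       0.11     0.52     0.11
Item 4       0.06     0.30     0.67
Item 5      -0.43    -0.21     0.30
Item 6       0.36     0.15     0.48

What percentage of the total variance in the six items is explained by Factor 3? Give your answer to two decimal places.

17.56%

SS loadings for Factor 3 = 0.28² + 0.44² + 0.11² + 0.67² + 0.30² + 0.48² = 1.0534
With 6 standardized items, total variance = 6. Proportion = 1.0534/6 = 0.1756 → 17.56%.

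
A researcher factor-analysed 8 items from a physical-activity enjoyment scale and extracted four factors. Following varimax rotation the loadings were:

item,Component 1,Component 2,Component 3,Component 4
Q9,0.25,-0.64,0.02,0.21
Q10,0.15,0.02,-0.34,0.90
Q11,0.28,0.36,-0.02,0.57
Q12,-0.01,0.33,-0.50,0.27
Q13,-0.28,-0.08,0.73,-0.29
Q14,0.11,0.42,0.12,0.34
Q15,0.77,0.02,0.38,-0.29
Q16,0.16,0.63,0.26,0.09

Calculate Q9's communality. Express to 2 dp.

h² = 0.25² + (-0.64)² + 0.02² + 0.21² = 0.0625 + 0.4096 + 0.0004 + 0.0441 = 0.5166

0.52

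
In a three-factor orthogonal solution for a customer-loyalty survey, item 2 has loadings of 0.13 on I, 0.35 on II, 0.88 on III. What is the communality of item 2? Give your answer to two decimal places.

0.91

h² = 0.13² + 0.35² + 0.88² = 0.0169 + 0.1225 + 0.7744 = 0.9138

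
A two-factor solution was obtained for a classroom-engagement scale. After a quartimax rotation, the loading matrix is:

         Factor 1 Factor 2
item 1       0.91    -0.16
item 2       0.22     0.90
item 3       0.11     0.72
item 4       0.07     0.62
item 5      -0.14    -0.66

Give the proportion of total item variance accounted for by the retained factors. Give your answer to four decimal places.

SS loadings by factor: 0.9131, 2.1740; total = 3.0871.
Total variance with 5 standardized items is 5, so the solution explains 3.0871/5 = 0.6174.

0.6174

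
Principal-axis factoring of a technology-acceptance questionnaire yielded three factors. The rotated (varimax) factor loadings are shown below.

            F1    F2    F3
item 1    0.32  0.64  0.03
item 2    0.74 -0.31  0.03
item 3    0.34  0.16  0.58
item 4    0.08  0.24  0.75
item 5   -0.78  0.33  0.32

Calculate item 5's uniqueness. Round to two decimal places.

h² = (-0.78)² + 0.33² + 0.32² = 0.6084 + 0.1089 + 0.1024 = 0.8197
Uniqueness u² = 1 − h² = 1 − 0.8197 = 0.1803

0.18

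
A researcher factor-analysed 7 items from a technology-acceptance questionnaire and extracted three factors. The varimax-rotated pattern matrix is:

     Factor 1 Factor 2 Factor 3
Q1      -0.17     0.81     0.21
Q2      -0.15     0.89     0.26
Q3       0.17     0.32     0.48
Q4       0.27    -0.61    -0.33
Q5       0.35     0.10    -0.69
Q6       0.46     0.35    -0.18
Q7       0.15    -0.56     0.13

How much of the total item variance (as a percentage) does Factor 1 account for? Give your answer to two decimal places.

7.28%

SS loadings for Factor 1 = (-0.17)² + (-0.15)² + 0.17² + 0.27² + 0.35² + 0.46² + 0.15² = 0.5098
With 7 standardized items, total variance = 7. Proportion = 0.5098/7 = 0.0728 → 7.28%.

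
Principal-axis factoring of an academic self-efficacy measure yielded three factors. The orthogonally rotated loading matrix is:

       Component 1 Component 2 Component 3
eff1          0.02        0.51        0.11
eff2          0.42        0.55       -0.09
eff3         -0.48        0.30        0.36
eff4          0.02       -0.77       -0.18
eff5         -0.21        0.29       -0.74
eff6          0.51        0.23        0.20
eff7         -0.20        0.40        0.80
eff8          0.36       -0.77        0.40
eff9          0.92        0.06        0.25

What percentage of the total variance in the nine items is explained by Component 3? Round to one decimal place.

SS loadings for Component 3 = 0.11² + (-0.09)² + 0.36² + (-0.18)² + (-0.74)² + 0.20² + 0.80² + 0.40² + 0.25² = 1.6323
With 9 standardized items, total variance = 9. Proportion = 1.6323/9 = 0.1814 → 18.14%.

18.1%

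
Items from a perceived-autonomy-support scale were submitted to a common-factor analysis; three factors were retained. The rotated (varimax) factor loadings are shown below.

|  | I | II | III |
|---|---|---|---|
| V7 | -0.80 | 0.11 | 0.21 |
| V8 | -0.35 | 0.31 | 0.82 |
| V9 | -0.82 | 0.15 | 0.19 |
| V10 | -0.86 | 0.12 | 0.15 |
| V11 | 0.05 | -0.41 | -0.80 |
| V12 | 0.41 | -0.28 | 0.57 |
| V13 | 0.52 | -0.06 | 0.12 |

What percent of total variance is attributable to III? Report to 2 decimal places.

SS loadings for III = 0.21² + 0.82² + 0.19² + 0.15² + (-0.80)² + 0.57² + 0.12² = 1.7544
With 7 standardized items, total variance = 7. Proportion = 1.7544/7 = 0.2506 → 25.06%.

25.06%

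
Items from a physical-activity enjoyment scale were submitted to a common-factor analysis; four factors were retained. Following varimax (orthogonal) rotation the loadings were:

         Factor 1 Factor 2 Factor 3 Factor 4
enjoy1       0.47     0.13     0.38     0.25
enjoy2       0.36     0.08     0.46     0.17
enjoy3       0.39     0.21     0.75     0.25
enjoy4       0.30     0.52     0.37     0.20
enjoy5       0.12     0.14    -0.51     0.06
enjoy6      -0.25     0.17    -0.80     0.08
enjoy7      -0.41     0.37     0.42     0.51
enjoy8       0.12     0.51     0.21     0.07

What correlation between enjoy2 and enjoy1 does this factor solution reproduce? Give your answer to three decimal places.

0.397

r̂ = Σ λ_i·λ_j across factors = (0.36)(0.47) + (0.08)(0.13) + (0.46)(0.38) + (0.17)(0.25)
  = +0.1692 +0.0104 +0.1748 +0.0425 = 0.3969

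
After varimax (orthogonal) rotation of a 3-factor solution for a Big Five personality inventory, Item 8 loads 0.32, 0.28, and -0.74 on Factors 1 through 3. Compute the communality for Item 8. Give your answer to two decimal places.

0.73

h² = 0.32² + 0.28² + (-0.74)² = 0.1024 + 0.0784 + 0.5476 = 0.7284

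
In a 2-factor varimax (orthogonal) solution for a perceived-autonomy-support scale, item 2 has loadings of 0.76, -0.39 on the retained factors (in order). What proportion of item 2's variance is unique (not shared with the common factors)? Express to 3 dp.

h² = 0.76² + (-0.39)² = 0.5776 + 0.1521 = 0.7297
Uniqueness u² = 1 − h² = 1 − 0.7297 = 0.2703

0.270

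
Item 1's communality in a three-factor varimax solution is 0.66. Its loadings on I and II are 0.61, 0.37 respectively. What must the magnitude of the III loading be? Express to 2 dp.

Under orthogonal rotation h² = Σλ², so λ_III² = h² − (0.5090) = 0.66 − 0.5090 = 0.1510.
|λ| = √0.1510 = 0.3886.

0.39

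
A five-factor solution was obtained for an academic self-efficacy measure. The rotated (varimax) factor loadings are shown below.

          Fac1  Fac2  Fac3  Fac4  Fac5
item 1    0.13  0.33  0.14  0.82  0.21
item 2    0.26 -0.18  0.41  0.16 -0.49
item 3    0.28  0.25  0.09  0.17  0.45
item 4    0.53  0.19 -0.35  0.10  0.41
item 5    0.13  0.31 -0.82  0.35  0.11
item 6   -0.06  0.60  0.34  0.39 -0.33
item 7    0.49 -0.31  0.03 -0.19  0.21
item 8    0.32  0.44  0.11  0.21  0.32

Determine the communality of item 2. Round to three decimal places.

0.534

h² = 0.26² + (-0.18)² + 0.41² + 0.16² + (-0.49)² = 0.0676 + 0.0324 + 0.1681 + 0.0256 + 0.2401 = 0.5338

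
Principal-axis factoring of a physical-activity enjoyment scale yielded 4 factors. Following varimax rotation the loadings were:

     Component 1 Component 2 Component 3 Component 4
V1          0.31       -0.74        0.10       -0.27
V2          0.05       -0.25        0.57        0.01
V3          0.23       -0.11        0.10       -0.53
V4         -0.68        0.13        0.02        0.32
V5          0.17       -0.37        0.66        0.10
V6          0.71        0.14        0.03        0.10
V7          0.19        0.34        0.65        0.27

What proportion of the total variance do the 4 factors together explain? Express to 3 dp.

0.550

Communalities: 0.7266, 0.3900, 0.3559, 0.5821, 0.6114, 0.5346, 0.6471; Σh² = 3.8477.
Total variance with 7 standardized items is 7, so the solution explains 3.8477/7 = 0.5497.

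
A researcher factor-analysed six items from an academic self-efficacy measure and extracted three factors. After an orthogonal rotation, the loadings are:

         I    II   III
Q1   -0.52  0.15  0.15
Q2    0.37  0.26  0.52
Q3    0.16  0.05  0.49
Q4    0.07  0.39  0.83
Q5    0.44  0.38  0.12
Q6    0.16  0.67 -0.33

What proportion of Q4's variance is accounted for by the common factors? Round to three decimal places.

0.846

h² = 0.07² + 0.39² + 0.83² = 0.0049 + 0.1521 + 0.6889 = 0.8459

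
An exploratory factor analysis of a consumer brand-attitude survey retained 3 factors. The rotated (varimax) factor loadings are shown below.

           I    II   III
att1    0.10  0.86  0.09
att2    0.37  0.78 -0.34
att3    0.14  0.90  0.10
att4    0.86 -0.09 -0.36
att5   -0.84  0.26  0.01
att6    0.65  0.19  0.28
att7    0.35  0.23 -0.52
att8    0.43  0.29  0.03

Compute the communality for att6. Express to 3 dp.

0.537

h² = 0.65² + 0.19² + 0.28² = 0.4225 + 0.0361 + 0.0784 = 0.5370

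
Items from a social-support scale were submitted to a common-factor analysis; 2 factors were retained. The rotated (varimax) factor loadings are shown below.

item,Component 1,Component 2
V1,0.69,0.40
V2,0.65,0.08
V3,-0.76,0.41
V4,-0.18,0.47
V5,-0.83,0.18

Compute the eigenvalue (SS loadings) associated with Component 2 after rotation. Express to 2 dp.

0.59

SS loadings for Component 2 = 0.40² + 0.08² + 0.41² + 0.47² + 0.18² = 0.1600 + 0.0064 + 0.1681 + 0.2209 + 0.0324 = 0.5878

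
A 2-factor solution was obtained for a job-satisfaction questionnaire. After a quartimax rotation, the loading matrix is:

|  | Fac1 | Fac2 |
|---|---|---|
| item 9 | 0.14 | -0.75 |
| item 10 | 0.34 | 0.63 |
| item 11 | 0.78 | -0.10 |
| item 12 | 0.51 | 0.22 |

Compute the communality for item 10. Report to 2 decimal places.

h² = 0.34² + 0.63² = 0.1156 + 0.3969 = 0.5125

0.51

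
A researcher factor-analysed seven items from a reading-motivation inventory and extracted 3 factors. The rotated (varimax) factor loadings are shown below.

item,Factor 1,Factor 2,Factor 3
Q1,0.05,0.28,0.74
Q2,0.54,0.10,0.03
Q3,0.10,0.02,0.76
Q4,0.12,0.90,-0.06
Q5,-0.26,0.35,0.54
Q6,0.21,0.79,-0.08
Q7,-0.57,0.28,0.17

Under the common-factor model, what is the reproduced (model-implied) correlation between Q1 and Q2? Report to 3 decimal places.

0.077

r̂ = Σ λ_i·λ_j across factors = (0.05)(0.54) + (0.28)(0.10) + (0.74)(0.03)
  = +0.0270 +0.0280 +0.0222 = 0.0772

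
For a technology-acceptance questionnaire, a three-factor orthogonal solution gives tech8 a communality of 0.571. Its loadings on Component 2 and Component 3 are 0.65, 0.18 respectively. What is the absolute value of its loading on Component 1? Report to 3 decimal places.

Under orthogonal rotation h² = Σλ², so λ_Component 1² = h² − (0.4549) = 0.571 − 0.4549 = 0.1161.
|λ| = √0.1161 = 0.3407.

0.341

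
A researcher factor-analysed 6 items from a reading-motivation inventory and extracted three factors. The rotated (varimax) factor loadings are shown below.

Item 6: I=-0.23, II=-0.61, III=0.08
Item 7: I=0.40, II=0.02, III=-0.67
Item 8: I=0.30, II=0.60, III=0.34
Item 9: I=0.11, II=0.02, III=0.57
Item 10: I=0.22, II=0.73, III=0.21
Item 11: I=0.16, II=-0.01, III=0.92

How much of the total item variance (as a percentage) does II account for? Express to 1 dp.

SS loadings for II = (-0.61)² + 0.02² + 0.60² + 0.02² + 0.73² + (-0.01)² = 1.2659
With 6 standardized items, total variance = 6. Proportion = 1.2659/6 = 0.2110 → 21.10%.

21.1%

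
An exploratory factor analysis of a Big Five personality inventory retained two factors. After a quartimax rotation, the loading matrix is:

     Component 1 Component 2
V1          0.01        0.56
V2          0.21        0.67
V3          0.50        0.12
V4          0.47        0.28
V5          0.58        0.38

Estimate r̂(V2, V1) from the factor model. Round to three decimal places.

r̂ = Σ λ_i·λ_j across factors = (0.21)(0.01) + (0.67)(0.56)
  = +0.0021 +0.3752 = 0.3773

0.377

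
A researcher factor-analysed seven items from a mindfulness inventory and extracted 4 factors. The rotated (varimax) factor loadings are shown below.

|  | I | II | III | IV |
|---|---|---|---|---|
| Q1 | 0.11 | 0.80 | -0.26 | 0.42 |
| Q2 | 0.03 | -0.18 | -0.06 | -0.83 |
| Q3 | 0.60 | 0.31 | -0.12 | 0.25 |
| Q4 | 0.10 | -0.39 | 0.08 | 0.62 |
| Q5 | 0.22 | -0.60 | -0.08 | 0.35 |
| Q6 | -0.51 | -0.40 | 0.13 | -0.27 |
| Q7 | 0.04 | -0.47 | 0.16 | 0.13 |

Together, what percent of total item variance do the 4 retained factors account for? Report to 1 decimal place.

57.4%

Communalities: 0.8961, 0.7258, 0.5330, 0.5529, 0.5373, 0.5099, 0.2650; Σh² = 4.0200.
Total variance with 7 standardized items is 7, so the solution explains 4.0200/7 = 0.5743 = 57.43%.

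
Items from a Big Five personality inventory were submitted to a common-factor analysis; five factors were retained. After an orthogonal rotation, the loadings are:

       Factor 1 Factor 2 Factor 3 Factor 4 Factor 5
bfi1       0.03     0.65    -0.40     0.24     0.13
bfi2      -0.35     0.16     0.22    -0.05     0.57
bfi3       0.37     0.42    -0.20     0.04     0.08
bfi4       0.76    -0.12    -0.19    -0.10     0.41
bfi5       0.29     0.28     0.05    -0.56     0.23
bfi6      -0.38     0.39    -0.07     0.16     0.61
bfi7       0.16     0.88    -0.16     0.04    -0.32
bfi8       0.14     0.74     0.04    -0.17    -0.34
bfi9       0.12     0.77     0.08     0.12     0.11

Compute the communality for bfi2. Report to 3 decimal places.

h² = (-0.35)² + 0.16² + 0.22² + (-0.05)² + 0.57² = 0.1225 + 0.0256 + 0.0484 + 0.0025 + 0.3249 = 0.5239

0.524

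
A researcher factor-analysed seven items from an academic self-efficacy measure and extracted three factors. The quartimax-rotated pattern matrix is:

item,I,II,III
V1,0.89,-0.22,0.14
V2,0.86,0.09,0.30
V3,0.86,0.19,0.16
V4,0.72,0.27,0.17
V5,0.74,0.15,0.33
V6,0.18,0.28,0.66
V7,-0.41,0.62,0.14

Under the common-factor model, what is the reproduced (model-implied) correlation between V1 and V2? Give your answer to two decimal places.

0.79

r̂ = Σ λ_i·λ_j across factors = (0.89)(0.86) + (-0.22)(0.09) + (0.14)(0.30)
  = +0.7654 -0.0198 +0.0420 = 0.7876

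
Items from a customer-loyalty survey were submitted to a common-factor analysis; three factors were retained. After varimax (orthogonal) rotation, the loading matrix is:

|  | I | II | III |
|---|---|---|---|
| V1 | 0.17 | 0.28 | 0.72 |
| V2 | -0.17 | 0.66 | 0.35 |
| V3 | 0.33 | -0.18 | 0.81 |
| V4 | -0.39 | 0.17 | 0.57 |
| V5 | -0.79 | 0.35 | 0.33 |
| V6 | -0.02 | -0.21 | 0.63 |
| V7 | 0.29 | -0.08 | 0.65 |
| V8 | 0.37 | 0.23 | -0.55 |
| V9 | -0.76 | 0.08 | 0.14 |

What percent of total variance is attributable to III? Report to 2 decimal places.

SS loadings for III = 0.72² + 0.35² + 0.81² + 0.57² + 0.33² + 0.63² + 0.65² + (-0.55)² + 0.14² = 2.8723
With 9 standardized items, total variance = 9. Proportion = 2.8723/9 = 0.3191 → 31.91%.

31.91%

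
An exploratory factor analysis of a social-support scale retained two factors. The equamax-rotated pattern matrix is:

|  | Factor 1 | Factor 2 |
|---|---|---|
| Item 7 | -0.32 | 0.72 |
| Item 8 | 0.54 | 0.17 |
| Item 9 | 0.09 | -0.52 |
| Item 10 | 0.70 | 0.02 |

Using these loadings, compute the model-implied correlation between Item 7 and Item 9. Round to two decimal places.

-0.40

r̂ = Σ λ_i·λ_j across factors = (-0.32)(0.09) + (0.72)(-0.52)
  = -0.0288 -0.3744 = -0.4032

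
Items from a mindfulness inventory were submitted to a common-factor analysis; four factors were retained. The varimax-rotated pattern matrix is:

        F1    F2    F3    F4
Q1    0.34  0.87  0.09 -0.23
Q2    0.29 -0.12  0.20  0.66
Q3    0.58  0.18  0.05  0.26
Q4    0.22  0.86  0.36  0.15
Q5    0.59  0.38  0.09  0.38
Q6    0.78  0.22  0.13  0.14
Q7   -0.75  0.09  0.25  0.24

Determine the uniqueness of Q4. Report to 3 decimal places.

0.060

h² = 0.22² + 0.86² + 0.36² + 0.15² = 0.0484 + 0.7396 + 0.1296 + 0.0225 = 0.9401
Uniqueness u² = 1 − h² = 1 − 0.9401 = 0.0599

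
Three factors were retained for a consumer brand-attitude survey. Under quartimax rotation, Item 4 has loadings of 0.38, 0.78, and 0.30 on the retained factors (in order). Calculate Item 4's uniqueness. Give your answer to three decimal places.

0.157

h² = 0.38² + 0.78² + 0.30² = 0.1444 + 0.6084 + 0.0900 = 0.8428
Uniqueness u² = 1 − h² = 1 − 0.8428 = 0.1572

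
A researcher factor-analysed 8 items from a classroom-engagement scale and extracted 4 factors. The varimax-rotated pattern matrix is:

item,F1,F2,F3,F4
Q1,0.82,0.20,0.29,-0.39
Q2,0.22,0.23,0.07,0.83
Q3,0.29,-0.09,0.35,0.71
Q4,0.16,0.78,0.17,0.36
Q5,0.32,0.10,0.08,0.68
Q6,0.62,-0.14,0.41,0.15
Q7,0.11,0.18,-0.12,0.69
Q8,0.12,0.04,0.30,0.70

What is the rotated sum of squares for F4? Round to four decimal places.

SS loadings for F4 = (-0.39)² + 0.83² + 0.71² + 0.36² + 0.68² + 0.15² + 0.69² + 0.70² = 0.1521 + 0.6889 + 0.5041 + 0.1296 + 0.4624 + 0.0225 + 0.4761 + 0.4900 = 2.9257

2.9257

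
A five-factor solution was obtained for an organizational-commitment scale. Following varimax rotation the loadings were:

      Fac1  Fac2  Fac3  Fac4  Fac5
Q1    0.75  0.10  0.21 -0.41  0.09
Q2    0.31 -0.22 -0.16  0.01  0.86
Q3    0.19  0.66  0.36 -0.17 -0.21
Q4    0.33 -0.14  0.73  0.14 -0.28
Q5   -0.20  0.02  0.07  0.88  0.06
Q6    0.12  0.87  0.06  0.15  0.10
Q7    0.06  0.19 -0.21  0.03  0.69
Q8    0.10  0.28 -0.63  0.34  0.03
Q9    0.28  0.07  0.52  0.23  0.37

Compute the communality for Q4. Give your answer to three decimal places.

h² = 0.33² + (-0.14)² + 0.73² + 0.14² + (-0.28)² = 0.1089 + 0.0196 + 0.5329 + 0.0196 + 0.0784 = 0.7594

0.759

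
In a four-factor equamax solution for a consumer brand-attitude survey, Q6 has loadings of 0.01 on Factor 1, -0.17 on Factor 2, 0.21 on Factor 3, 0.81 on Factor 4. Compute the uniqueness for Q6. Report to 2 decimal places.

0.27

h² = 0.01² + (-0.17)² + 0.21² + 0.81² = 0.0001 + 0.0289 + 0.0441 + 0.6561 = 0.7292
Uniqueness u² = 1 − h² = 1 − 0.7292 = 0.2708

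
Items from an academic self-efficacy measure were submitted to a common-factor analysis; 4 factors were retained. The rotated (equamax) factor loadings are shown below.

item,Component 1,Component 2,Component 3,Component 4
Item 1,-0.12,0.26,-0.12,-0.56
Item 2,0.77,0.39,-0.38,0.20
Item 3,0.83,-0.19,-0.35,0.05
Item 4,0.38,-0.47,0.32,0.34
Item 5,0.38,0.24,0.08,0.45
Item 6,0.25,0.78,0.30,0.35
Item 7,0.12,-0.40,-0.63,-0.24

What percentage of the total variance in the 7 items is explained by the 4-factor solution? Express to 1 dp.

Communalities: 0.4100, 0.9294, 0.8500, 0.5833, 0.4109, 0.8834, 0.6289; Σh² = 4.6959.
Total variance with 7 standardized items is 7, so the solution explains 4.6959/7 = 0.6708 = 67.08%.

67.1%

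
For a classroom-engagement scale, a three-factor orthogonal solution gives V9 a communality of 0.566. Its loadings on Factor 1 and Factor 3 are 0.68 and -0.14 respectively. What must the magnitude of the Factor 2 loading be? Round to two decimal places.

Under orthogonal rotation h² = Σλ², so λ_Factor 2² = h² − (0.4820) = 0.566 − 0.4820 = 0.0840.
|λ| = √0.0840 = 0.2898.

0.29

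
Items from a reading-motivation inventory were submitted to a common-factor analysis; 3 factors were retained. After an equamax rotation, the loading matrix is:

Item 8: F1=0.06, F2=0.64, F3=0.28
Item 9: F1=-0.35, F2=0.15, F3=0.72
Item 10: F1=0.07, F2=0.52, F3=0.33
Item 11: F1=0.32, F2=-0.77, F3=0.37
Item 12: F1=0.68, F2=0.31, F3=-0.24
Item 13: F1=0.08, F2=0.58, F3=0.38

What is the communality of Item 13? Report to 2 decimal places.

h² = 0.08² + 0.58² + 0.38² = 0.0064 + 0.3364 + 0.1444 = 0.4872

0.49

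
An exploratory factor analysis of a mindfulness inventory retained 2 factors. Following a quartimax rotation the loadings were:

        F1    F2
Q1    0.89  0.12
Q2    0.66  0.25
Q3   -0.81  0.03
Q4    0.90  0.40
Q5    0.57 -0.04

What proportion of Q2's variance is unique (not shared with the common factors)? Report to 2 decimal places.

h² = 0.66² + 0.25² = 0.4356 + 0.0625 = 0.4981
Uniqueness u² = 1 − h² = 1 − 0.4981 = 0.5019

0.50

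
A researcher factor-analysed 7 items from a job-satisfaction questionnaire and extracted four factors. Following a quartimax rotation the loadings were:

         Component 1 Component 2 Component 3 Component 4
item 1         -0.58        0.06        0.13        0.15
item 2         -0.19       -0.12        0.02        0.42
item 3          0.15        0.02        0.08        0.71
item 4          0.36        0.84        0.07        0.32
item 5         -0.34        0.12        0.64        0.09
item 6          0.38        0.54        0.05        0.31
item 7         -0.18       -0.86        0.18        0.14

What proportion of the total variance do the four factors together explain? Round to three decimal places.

0.570

Communalities: 0.3794, 0.2273, 0.5334, 0.9425, 0.5477, 0.5346, 0.8240; Σh² = 3.9889.
Total variance with 7 standardized items is 7, so the solution explains 3.9889/7 = 0.5698.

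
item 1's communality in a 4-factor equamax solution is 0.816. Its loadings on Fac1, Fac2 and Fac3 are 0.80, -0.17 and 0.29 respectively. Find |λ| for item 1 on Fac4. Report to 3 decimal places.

0.251

Under orthogonal rotation h² = Σλ², so λ_Fac4² = h² − (0.7530) = 0.816 − 0.7530 = 0.0630.
|λ| = √0.0630 = 0.2510.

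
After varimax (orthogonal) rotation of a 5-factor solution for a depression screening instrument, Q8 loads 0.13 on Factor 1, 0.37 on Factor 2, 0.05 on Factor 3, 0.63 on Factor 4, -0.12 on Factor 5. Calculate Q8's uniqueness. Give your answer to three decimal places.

0.432

h² = 0.13² + 0.37² + 0.05² + 0.63² + (-0.12)² = 0.0169 + 0.1369 + 0.0025 + 0.3969 + 0.0144 = 0.5676
Uniqueness u² = 1 − h² = 1 − 0.5676 = 0.4324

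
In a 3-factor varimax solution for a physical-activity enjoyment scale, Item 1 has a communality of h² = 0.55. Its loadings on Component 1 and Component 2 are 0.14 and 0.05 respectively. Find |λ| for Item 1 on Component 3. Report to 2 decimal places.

Under orthogonal rotation h² = Σλ², so λ_Component 3² = h² − (0.0221) = 0.55 − 0.0221 = 0.5279.
|λ| = √0.5279 = 0.7266.

0.73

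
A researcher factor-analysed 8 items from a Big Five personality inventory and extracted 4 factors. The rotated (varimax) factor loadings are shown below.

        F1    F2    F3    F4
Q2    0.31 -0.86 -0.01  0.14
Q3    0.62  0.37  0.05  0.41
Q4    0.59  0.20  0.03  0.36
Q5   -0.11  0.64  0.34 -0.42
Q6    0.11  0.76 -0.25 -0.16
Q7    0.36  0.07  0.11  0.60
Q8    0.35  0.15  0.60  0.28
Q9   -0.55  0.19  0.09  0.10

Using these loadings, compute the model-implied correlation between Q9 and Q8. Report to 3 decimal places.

-0.082

r̂ = Σ λ_i·λ_j across factors = (-0.55)(0.35) + (0.19)(0.15) + (0.09)(0.60) + (0.10)(0.28)
  = -0.1925 +0.0285 +0.0540 +0.0280 = -0.0820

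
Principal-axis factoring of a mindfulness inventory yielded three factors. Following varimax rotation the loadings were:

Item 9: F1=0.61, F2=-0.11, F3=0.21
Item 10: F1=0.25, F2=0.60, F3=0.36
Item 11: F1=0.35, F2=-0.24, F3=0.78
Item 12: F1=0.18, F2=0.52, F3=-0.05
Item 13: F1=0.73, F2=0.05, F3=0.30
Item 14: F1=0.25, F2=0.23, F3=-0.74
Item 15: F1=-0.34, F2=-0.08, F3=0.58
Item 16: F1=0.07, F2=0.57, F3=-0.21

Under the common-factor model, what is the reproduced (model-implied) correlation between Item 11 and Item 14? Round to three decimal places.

r̂ = Σ λ_i·λ_j across factors = (0.35)(0.25) + (-0.24)(0.23) + (0.78)(-0.74)
  = +0.0875 -0.0552 -0.5772 = -0.5449

-0.545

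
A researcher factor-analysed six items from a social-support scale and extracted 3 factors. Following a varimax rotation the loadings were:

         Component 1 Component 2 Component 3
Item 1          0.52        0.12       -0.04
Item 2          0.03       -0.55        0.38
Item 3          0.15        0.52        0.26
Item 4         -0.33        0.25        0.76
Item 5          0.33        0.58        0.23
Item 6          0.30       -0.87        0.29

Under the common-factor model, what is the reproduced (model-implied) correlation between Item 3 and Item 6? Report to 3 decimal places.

r̂ = Σ λ_i·λ_j across factors = (0.15)(0.30) + (0.52)(-0.87) + (0.26)(0.29)
  = +0.0450 -0.4524 +0.0754 = -0.3320

-0.332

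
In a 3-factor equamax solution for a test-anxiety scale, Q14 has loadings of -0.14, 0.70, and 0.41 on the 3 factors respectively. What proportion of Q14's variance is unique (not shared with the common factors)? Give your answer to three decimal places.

0.322

h² = (-0.14)² + 0.70² + 0.41² = 0.0196 + 0.4900 + 0.1681 = 0.6777
Uniqueness u² = 1 − h² = 1 − 0.6777 = 0.3223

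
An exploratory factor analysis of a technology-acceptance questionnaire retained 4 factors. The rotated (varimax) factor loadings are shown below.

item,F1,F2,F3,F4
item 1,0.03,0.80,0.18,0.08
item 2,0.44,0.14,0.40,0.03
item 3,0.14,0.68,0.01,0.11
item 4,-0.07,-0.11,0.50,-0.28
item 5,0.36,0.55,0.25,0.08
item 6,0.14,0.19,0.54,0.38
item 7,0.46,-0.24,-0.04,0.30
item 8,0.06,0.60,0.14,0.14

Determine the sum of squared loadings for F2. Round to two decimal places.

1.89

SS loadings for F2 = 0.80² + 0.14² + 0.68² + (-0.11)² + 0.55² + 0.19² + (-0.24)² + 0.60² = 0.6400 + 0.0196 + 0.4624 + 0.0121 + 0.3025 + 0.0361 + 0.0576 + 0.3600 = 1.8903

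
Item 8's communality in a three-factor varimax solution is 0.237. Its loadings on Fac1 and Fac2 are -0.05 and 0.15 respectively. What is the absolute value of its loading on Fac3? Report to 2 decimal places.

0.46

Under orthogonal rotation h² = Σλ², so λ_Fac3² = h² − (0.0250) = 0.237 − 0.0250 = 0.2120.
|λ| = √0.2120 = 0.4604.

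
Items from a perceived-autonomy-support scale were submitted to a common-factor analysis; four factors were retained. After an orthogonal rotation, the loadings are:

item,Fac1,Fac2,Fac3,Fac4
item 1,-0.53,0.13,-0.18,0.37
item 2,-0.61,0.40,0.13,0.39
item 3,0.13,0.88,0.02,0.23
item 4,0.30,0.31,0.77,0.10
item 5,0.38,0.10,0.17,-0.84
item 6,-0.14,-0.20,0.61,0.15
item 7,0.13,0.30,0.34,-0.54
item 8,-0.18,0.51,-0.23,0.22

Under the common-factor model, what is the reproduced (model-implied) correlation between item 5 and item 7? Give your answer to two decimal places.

r̂ = Σ λ_i·λ_j across factors = (0.38)(0.13) + (0.10)(0.30) + (0.17)(0.34) + (-0.84)(-0.54)
  = +0.0494 +0.0300 +0.0578 +0.4536 = 0.5908

0.59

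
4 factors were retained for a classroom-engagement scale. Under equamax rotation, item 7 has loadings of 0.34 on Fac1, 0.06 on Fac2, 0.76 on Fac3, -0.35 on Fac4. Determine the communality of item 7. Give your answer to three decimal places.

h² = 0.34² + 0.06² + 0.76² + (-0.35)² = 0.1156 + 0.0036 + 0.5776 + 0.1225 = 0.8193

0.819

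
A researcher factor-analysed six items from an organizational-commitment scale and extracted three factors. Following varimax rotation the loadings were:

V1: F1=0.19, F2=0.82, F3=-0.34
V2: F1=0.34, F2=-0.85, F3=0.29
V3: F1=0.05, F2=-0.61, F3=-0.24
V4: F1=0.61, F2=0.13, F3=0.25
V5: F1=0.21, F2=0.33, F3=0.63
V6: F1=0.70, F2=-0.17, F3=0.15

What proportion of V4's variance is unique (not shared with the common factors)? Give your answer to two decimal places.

h² = 0.61² + 0.13² + 0.25² = 0.3721 + 0.0169 + 0.0625 = 0.4515
Uniqueness u² = 1 − h² = 1 − 0.4515 = 0.5485

0.55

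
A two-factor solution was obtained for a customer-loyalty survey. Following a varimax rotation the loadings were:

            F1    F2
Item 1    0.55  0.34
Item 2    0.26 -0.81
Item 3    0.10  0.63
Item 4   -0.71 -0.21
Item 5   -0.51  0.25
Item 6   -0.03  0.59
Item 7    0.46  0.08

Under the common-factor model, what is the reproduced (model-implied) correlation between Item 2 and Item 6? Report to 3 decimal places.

-0.486

r̂ = Σ λ_i·λ_j across factors = (0.26)(-0.03) + (-0.81)(0.59)
  = -0.0078 -0.4779 = -0.4857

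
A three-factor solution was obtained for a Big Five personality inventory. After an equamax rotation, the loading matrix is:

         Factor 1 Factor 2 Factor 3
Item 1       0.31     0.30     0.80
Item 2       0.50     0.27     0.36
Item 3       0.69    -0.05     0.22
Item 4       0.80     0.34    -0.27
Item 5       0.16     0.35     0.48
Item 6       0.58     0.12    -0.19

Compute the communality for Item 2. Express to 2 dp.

h² = 0.50² + 0.27² + 0.36² = 0.2500 + 0.0729 + 0.1296 = 0.4525

0.45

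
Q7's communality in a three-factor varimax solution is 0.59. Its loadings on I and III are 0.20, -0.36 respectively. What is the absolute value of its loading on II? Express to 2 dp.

Under orthogonal rotation h² = Σλ², so λ_II² = h² − (0.1696) = 0.59 − 0.1696 = 0.4204.
|λ| = √0.4204 = 0.6484.

0.65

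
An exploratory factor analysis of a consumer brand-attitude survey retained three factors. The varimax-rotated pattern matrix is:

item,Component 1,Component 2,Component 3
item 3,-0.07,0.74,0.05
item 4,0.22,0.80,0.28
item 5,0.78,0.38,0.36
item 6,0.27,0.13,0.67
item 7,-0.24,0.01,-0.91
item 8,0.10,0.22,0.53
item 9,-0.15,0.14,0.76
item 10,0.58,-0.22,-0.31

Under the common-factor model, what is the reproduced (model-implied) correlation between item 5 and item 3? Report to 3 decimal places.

0.245

r̂ = Σ λ_i·λ_j across factors = (0.78)(-0.07) + (0.38)(0.74) + (0.36)(0.05)
  = -0.0546 +0.2812 +0.0180 = 0.2446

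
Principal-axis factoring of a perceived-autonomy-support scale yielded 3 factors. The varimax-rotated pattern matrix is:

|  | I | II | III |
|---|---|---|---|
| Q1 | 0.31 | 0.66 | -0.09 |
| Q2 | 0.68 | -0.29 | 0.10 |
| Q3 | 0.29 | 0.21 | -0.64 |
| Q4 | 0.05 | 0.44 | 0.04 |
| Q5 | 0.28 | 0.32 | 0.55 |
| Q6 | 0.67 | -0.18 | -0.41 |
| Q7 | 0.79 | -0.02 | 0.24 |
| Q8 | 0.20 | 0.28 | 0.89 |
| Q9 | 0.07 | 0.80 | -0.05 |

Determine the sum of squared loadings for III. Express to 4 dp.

1.7521

SS loadings for III = (-0.09)² + 0.10² + (-0.64)² + 0.04² + 0.55² + (-0.41)² + 0.24² + 0.89² + (-0.05)² = 0.0081 + 0.0100 + 0.4096 + 0.0016 + 0.3025 + 0.1681 + 0.0576 + 0.7921 + 0.0025 = 1.7521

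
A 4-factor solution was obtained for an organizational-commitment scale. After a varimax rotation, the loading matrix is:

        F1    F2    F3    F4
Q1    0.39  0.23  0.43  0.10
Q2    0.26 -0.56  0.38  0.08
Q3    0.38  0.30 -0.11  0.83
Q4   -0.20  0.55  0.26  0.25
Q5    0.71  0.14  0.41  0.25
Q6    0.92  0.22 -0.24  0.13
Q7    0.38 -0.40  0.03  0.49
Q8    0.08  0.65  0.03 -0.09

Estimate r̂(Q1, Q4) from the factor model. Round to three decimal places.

r̂ = Σ λ_i·λ_j across factors = (0.39)(-0.20) + (0.23)(0.55) + (0.43)(0.26) + (0.10)(0.25)
  = -0.0780 +0.1265 +0.1118 +0.0250 = 0.1853

0.185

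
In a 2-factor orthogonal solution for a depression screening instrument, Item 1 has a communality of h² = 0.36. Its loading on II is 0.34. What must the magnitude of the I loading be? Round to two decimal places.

Under orthogonal rotation h² = Σλ², so λ_I² = h² − (0.1156) = 0.36 − 0.1156 = 0.2444.
|λ| = √0.2444 = 0.4944.

0.49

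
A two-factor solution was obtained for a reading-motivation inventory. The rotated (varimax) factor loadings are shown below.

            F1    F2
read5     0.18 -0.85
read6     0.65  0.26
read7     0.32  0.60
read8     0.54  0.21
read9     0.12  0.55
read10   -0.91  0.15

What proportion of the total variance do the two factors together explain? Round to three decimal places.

0.535

SS loadings by factor: 1.6914, 1.5192; total = 3.2106.
Total variance with 6 standardized items is 6, so the solution explains 3.2106/6 = 0.5351.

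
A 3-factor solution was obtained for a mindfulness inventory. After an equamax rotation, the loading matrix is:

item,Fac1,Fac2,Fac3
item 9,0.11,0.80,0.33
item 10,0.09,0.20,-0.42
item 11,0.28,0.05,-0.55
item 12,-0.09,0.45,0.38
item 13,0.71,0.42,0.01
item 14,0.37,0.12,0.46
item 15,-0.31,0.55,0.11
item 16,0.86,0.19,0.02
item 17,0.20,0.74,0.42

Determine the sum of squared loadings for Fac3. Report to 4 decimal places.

SS loadings for Fac3 = 0.33² + (-0.42)² + (-0.55)² + 0.38² + 0.01² + 0.46² + 0.11² + 0.02² + 0.42² = 0.1089 + 0.1764 + 0.3025 + 0.1444 + 0.0001 + 0.2116 + 0.0121 + 0.0004 + 0.1764 = 1.1328

1.1328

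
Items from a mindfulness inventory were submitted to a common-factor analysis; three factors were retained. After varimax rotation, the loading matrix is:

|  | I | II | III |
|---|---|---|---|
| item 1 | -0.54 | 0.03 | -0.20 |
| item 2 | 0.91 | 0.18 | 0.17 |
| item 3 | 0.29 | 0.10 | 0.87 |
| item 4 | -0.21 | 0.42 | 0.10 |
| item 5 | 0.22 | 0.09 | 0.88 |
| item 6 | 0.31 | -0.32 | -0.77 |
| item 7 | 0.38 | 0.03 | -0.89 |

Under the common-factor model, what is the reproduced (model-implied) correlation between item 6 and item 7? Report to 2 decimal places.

r̂ = Σ λ_i·λ_j across factors = (0.31)(0.38) + (-0.32)(0.03) + (-0.77)(-0.89)
  = +0.1178 -0.0096 +0.6853 = 0.7935

0.79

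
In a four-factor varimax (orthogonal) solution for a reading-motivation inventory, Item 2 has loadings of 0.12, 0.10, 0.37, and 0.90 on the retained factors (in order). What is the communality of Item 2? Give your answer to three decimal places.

0.971

h² = 0.12² + 0.10² + 0.37² + 0.90² = 0.0144 + 0.0100 + 0.1369 + 0.8100 = 0.9713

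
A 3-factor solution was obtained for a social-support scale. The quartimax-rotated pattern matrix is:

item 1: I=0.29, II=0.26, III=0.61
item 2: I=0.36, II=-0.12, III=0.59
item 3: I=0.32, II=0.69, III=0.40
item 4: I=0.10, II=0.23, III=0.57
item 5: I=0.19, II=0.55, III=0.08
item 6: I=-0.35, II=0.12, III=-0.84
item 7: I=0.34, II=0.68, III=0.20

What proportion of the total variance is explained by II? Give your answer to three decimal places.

0.199

SS loadings for II = 0.26² + (-0.12)² + 0.69² + 0.23² + 0.55² + 0.12² + 0.68² = 1.3903
Proportion of variance = 1.3903 / 7 = 0.1986.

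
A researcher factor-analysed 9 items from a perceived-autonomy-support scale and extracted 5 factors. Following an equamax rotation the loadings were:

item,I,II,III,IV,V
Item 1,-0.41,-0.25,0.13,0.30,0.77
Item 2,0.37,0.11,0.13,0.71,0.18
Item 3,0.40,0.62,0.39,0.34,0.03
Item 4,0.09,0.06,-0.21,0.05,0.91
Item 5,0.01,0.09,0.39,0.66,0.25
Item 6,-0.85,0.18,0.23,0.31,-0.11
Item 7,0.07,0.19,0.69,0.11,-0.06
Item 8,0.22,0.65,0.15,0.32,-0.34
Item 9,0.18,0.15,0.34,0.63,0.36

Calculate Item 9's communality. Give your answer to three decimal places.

0.697

h² = 0.18² + 0.15² + 0.34² + 0.63² + 0.36² = 0.0324 + 0.0225 + 0.1156 + 0.3969 + 0.1296 = 0.6970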